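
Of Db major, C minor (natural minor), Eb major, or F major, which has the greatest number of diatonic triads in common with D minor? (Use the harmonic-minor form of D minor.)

F major

Triads of D minor (harmonic minor): D minor (i), E diminished (ii°), F augmented (III+), G minor (iv), A major (V), Bb major (VI), C# diminished (vii°).
Db major shares 0: none.
C minor (natural minor) shares 2: Gm, Bb.
Eb major shares 2: Gm, Bb.
F major shares 4: Dm, Edim, Gm, Bb.
The most common triads (4) are shared with F major.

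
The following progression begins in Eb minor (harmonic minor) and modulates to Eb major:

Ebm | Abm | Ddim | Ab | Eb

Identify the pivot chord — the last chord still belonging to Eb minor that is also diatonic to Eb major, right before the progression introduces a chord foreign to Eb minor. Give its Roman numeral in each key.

Ddim — vii° in Eb minor, vii° in Eb major

Chords diatonic to Eb minor: Ebm, Fdim, Gbaug, Abm, Bb, Cb, Ddim.
Reading the progression, the first chord not in that set is Ab, so the modulation leaves Eb minor there.
The chord immediately before Ab is Ddim, which is diatonic to both keys: vii° in Eb minor and vii° in Eb major.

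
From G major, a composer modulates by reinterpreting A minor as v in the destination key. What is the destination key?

D minor

The numeral v denotes a minor triad on scale degree 5. With A on degree 5, the tonic of the new key is D.
Degree 5 carries a minor triad in natural-minor keys, so the destination is D minor.
Check: the diatonic triads of D minor (natural minor) are Dm (i), Edim (ii°), F (III), Gm (iv), Am (v), Bb (VI), C (VII) — A minor is indeed v.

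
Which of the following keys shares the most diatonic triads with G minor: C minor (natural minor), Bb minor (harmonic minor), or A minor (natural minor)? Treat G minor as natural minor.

C minor

Triads of G minor (natural minor): G minor (i), A diminished (ii°), Bb major (III), C minor (iv), D minor (v), Eb major (VI), F major (VII).
C minor (natural minor) shares 4: Gm, Bb, Cm, Eb.
Bb minor (harmonic minor) shares 2: Adim, F.
A minor (natural minor) shares 2: Dm, F.
The most common triads (4) are shared with C minor.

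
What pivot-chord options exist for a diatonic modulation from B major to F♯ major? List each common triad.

Triads in B major: B (I), C♯m (ii), D♯m (iii), E (IV), F♯ (V), G♯m (vi), A♯dim (vii°).
Triads in F♯ major: F♯ (I), G♯m (ii), A♯m (iii), B (IV), C♯ (V), D♯m (vi), E♯dim (vii°).
Shared triads with their functions: B (I in B major, IV in F♯ major); D♯m (iii in B major, vi in F♯ major); F♯ (V in B major, I in F♯ major); G♯m (vi in B major, ii in F♯ major).

B, D♯m, F♯, G♯m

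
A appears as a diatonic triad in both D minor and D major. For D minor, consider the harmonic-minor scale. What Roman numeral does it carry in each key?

V in D minor; V in D major

The scale of D minor (harmonic minor) is D E F G A Bb C#; A is degree 5, and the triad built there (A-C#-E) is major, so it is V.
The scale of D major is D E F# G A B C#; A is degree 5, and the triad built there (A-C#-E) is major, so it is V.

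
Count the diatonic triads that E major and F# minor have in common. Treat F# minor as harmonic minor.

1

Diatonic triads of E major: E major (I), F# minor (ii), G# minor (iii), A major (IV), B major (V), C# minor (vi), D# diminished (vii°).
Diatonic triads of F# minor (harmonic minor): F# minor (i), G# diminished (ii°), A augmented (III+), B minor (iv), C# major (V), D major (VI), E# diminished (vii°).
Matching root and quality in both lists: F# minor.
That gives 1 common triad.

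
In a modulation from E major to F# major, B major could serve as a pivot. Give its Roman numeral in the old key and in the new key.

V in E major; IV in F# major

The scale of E major is E F# G# A B C# D#; B is degree 5, and the triad built there (B-D#-F#) is major, so it is V.
The scale of F# major is F# G# A# B C# D# E#; B is degree 4, and the triad built there (B-D#-F#) is major, so it is IV.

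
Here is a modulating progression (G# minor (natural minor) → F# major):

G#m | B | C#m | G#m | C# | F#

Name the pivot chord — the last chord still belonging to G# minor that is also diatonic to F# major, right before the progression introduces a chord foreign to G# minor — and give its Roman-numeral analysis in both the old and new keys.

G#m — i in G# minor, ii in F# major

Chords diatonic to G# minor: G#m, A#dim, B, C#m, D#m, E, F#.
Reading the progression, the first chord not in that set is C#, so the modulation leaves G# minor there.
The chord immediately before C# is G#m, which is diatonic to both keys: i in G# minor and ii in F# major.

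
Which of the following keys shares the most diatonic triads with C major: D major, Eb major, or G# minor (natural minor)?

Triads of C major: C major (I), D minor (ii), E minor (iii), F major (IV), G major (V), A minor (vi), B diminished (vii°).
D major shares 2: Em, G.
Eb major shares 0: none.
G# minor (natural minor) shares 0: none.
The most common triads (2) are shared with D major.

D major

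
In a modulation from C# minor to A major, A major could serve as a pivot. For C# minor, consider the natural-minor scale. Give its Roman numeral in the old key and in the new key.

The scale of C# minor (natural minor) is C# D# E F# G# A B; A is degree 6, and the triad built there (A-C#-E) is major, so it is VI.
The scale of A major is A B C# D E F# G#; A is degree 1, and the triad built there (A-C#-E) is major, so it is I.

VI in C# minor; I in A major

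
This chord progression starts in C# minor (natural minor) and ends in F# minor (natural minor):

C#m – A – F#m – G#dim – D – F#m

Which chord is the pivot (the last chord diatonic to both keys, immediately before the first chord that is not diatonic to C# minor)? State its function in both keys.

Chords diatonic to C# minor: C#m, D#dim, E, F#m, G#m, A, B.
Reading the progression, the first chord not in that set is G#dim, so the modulation leaves C# minor there.
The chord immediately before G#dim is F#m, which is diatonic to both keys: iv in C# minor and i in F# minor.

F#m — iv in C# minor, i in F# minor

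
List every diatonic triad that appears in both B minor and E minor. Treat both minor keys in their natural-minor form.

Triads in B minor (natural minor): B minor (i), C# diminished (ii°), D major (III), E minor (iv), F# minor (v), G major (VI), A major (VII).
Triads in E minor (natural minor): E minor (i), F# diminished (ii°), G major (III), A minor (iv), B minor (v), C major (VI), D major (VII).
Shared triads with their functions: B minor (i in B minor, v in E minor); D major (III in B minor, VII in E minor); E minor (iv in B minor, i in E minor); G major (VI in B minor, III in E minor).

Bm, D, Em, G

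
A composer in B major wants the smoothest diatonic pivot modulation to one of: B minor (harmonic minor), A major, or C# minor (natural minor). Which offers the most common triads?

C# minor

Triads of B major: B major (I), C# minor (ii), D# minor (iii), E major (IV), F# major (V), G# minor (vi), A# diminished (vii°).
B minor (harmonic minor) shares 2: F#, A#dim.
A major shares 2: C#m, E.
C# minor (natural minor) shares 4: B, C#m, E, G#m.
The most common triads (4) are shared with C# minor.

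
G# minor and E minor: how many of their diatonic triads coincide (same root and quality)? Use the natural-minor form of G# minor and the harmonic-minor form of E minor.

1

Diatonic triads of G# minor (natural minor): G#m (i), A#dim (ii°), B (III), C#m (iv), D#m (v), E (VI), F# (VII).
Diatonic triads of E minor (harmonic minor): Em (i), F#dim (ii°), Gaug (III+), Am (iv), B (V), C (VI), D#dim (vii°).
Matching root and quality in both lists: B.
That gives 1 common triad.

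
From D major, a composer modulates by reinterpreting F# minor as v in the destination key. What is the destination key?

B minor

The numeral v denotes a minor triad on scale degree 5. With F# on degree 5, the tonic of the new key is B.
Degree 5 carries a minor triad in natural-minor keys, so the destination is B minor.
Check: the diatonic triads of B minor (natural minor) are Bm (i), C#dim (ii°), D (III), Em (iv), F#m (v), G (VI), A (VII) — F# minor is indeed v.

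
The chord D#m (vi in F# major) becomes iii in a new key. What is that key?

The numeral iii denotes a minor triad on scale degree 3. With D# on degree 3, the tonic of the new key is B.
Degree 3 carries a minor triad in major keys, so the destination is B major.
Check: the diatonic triads of B major are B (I), C#m (ii), D#m (iii), E (IV), F# (V), G#m (vi), A#dim (vii°) — D#m is indeed iii.

B major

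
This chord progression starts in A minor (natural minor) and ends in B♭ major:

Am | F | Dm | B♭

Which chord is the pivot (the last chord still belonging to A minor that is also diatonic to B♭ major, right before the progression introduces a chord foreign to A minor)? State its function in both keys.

Chords diatonic to A minor: Am, Bdim, C, Dm, Em, F, G.
Reading the progression, the first chord not in that set is B♭, so the modulation leaves A minor there.
The chord immediately before B♭ is Dm, which is diatonic to both keys: iv in A minor and iii in B♭ major.

Dm — iv in A minor, iii in B♭ major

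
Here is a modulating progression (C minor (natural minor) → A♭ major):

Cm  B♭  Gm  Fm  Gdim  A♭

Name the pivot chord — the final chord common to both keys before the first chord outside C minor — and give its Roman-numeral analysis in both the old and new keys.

Chords diatonic to C minor: Cm, Ddim, E♭, Fm, Gm, A♭, B♭.
Reading the progression, the first chord not in that set is Gdim, so the modulation leaves C minor there.
The chord immediately before Gdim is Fm, which is diatonic to both keys: iv in C minor and vi in A♭ major.

Fm — iv in C minor, vi in A♭ major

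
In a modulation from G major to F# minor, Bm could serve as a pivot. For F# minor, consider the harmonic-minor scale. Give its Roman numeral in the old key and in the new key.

iii in G major; iv in F# minor

The scale of G major is G A B C D E F#; B is degree 3, and the triad built there (B-D-F#) is minor, so it is iii.
The scale of F# minor (harmonic minor) is F# G# A B C# D E#; B is degree 4, and the triad built there (B-D-F#) is minor, so it is iv.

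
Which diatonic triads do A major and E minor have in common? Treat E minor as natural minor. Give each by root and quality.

Bm, D

Triads in A major: A (I), Bm (ii), C#m (iii), D (IV), E (V), F#m (vi), G#dim (vii°).
Triads in E minor (natural minor): Em (i), F#dim (ii°), G (III), Am (iv), Bm (v), C (VI), D (VII).
Shared triads with their functions: Bm (ii in A major, v in E minor); D (IV in A major, VII in E minor).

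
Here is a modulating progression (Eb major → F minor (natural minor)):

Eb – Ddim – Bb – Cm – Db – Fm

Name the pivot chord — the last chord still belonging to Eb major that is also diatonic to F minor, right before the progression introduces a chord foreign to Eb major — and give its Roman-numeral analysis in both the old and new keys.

Cm — vi in Eb major, v in F minor

Chords diatonic to Eb major: Eb, Fm, Gm, Ab, Bb, Cm, Ddim.
Reading the progression, the first chord not in that set is Db, so the modulation leaves Eb major there.
The chord immediately before Db is Cm, which is diatonic to both keys: vi in Eb major and v in F minor.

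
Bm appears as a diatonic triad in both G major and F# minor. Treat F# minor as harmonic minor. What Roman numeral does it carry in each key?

The scale of G major is G A B C D E F#; B is degree 3, and the triad built there (B-D-F#) is minor, so it is iii.
The scale of F# minor (harmonic minor) is F# G# A B C# D E#; B is degree 4, and the triad built there (B-D-F#) is minor, so it is iv.

iii in G major; iv in F# minor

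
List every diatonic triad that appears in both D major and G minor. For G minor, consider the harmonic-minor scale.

Triads in D major: D (I), Em (ii), F#m (iii), G (IV), A (V), Bm (vi), C#dim (vii°).
Triads in G minor (harmonic minor): Gm (i), Adim (ii°), Bbaug (III+), Cm (iv), D (V), Eb (VI), F#dim (vii°).
Shared triads with their functions: D (I in D major, V in G minor).

D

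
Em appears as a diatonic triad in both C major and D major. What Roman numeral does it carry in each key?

iii in C major; ii in D major

The scale of C major is C D E F G A B; E is degree 3, and the triad built there (E-G-B) is minor, so it is iii.
The scale of D major is D E F♯ G A B C♯; E is degree 2, and the triad built there (E-G-B) is minor, so it is ii.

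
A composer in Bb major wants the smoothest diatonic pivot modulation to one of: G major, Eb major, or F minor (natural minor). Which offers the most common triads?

Triads of Bb major: Bb (I), Cm (ii), Dm (iii), Eb (IV), F (V), Gm (vi), Adim (vii°).
G major shares 0: none.
Eb major shares 4: Bb, Cm, Eb, Gm.
F minor (natural minor) shares 2: Cm, Eb.
The most common triads (4) are shared with Eb major.

Eb major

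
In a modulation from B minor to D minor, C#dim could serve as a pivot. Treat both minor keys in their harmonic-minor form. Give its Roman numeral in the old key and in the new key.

ii° in B minor; vii° in D minor

The scale of B minor (harmonic minor) is B C# D E F# G A#; C# is degree 2, and the triad built there (C#-E-G) is diminished, so it is ii°.
The scale of D minor (harmonic minor) is D E F G A Bb C#; C# is degree 7, and the triad built there (C#-E-G) is diminished, so it is vii°.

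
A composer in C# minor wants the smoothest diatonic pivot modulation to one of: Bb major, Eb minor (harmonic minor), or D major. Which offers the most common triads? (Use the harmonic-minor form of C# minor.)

Triads of C# minor (harmonic minor): C#m (i), D#dim (ii°), Eaug (III+), F#m (iv), G# (V), A (VI), B#dim (vii°).
Bb major shares 0: none.
Eb minor (harmonic minor) shares 0: none.
D major shares 2: F#m, A.
The most common triads (2) are shared with D major.

D major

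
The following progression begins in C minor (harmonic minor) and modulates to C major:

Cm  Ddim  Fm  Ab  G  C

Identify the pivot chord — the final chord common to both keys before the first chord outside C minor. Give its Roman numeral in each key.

G — V in C minor, V in C major

Chords diatonic to C minor: Cm, Ddim, Ebaug, Fm, G, Ab, Bdim.
Reading the progression, the first chord not in that set is C, so the modulation leaves C minor there.
The chord immediately before C is G, which is diatonic to both keys: V in C minor and V in C major.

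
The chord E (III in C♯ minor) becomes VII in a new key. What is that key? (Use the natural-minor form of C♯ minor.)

F♯ minor

The numeral VII denotes a major triad on scale degree 7. With E on degree 7, the tonic of the new key is F♯.
Degree 7 carries a major triad in natural-minor keys, so the destination is F♯ minor.
Check: the diatonic triads of F♯ minor (natural minor) are F♯m (i), G♯dim (ii°), A (III), Bm (iv), C♯m (v), D (VI), E (VII) — E is indeed VII.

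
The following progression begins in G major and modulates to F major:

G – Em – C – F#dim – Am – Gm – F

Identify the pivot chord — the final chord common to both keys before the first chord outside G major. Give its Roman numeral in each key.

Am — ii in G major, iii in F major

Chords diatonic to G major: G, Am, Bm, C, D, Em, F#dim.
Reading the progression, the first chord not in that set is Gm, so the modulation leaves G major there.
The chord immediately before Gm is Am, which is diatonic to both keys: ii in G major and iii in F major.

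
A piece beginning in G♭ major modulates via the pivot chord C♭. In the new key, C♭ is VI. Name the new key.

The numeral VI denotes a major triad on scale degree 6. With C♭ on degree 6, the tonic of the new key is E♭.
Degree 6 carries a major triad in minor keys, so the destination is E♭ minor.
Check: the diatonic triads of E♭ minor (natural minor) are E♭m (i), Fdim (ii°), G♭ (III), A♭m (iv), B♭m (v), C♭ (VI), D♭ (VII) — C♭ is indeed VI.

E♭ minor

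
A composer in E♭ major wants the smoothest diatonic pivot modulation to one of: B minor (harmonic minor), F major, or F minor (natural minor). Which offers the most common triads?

Triads of E♭ major: E♭ (I), Fm (ii), Gm (iii), A♭ (IV), B♭ (V), Cm (vi), Ddim (vii°).
B minor (harmonic minor) shares 0: none.
F major shares 2: Gm, B♭.
F minor (natural minor) shares 4: E♭, Fm, A♭, Cm.
The most common triads (4) are shared with F minor.

F minor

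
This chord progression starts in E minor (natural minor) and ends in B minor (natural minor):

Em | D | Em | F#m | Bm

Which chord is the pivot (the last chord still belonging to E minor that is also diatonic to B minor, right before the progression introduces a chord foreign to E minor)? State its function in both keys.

Em — i in E minor, iv in B minor

Chords diatonic to E minor: Em, F#dim, G, Am, Bm, C, D.
Reading the progression, the first chord not in that set is F#m, so the modulation leaves E minor there.
The chord immediately before F#m is Em, which is diatonic to both keys: i in E minor and iv in B minor.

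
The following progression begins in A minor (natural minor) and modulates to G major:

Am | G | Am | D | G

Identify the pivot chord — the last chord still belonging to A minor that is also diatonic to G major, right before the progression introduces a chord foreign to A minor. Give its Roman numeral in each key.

Am — i in A minor, ii in G major

Chords diatonic to A minor: Am, Bdim, C, Dm, Em, F, G.
Reading the progression, the first chord not in that set is D, so the modulation leaves A minor there.
The chord immediately before D is Am, which is diatonic to both keys: i in A minor and ii in G major.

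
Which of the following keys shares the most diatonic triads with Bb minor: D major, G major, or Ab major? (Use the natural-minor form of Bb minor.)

Triads of Bb minor (natural minor): Bbm (i), Cdim (ii°), Db (III), Ebm (iv), Fm (v), Gb (VI), Ab (VII).
D major shares 0: none.
G major shares 0: none.
Ab major shares 4: Bbm, Db, Fm, Ab.
The most common triads (4) are shared with Ab major.

Ab major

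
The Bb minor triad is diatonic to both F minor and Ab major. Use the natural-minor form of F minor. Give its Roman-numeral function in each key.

iv in F minor; ii in Ab major

The scale of F minor (natural minor) is F G Ab Bb C Db Eb; Bb is degree 4, and the triad built there (Bb-Db-F) is minor, so it is iv.
The scale of Ab major is Ab Bb C Db Eb F G; Bb is degree 2, and the triad built there (Bb-Db-F) is minor, so it is ii.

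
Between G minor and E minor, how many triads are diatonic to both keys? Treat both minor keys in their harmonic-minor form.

Diatonic triads of G minor (harmonic minor): Gm (i), Adim (ii°), Bbaug (III+), Cm (iv), D (V), Eb (VI), F#dim (vii°).
Diatonic triads of E minor (harmonic minor): Em (i), F#dim (ii°), Gaug (III+), Am (iv), B (V), C (VI), D#dim (vii°).
Matching root and quality in both lists: F#dim.
That gives 1 common triad.

1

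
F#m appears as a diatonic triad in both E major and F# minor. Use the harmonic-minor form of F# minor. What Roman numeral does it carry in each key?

ii in E major; i in F# minor

The scale of E major is E F# G# A B C# D#; F# is degree 2, and the triad built there (F#-A-C#) is minor, so it is ii.
The scale of F# minor (harmonic minor) is F# G# A B C# D E#; F# is degree 1, and the triad built there (F#-A-C#) is minor, so it is i.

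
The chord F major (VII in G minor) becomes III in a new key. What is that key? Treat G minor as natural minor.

The numeral III denotes a major triad on scale degree 3. With F on degree 3, the tonic of the new key is D.
Degree 3 carries a major triad in natural-minor keys, so the destination is D minor.
Check: the diatonic triads of D minor (natural minor) are Dm (i), Edim (ii°), F (III), Gm (iv), Am (v), B♭ (VI), C (VII) — F major is indeed III.

D minor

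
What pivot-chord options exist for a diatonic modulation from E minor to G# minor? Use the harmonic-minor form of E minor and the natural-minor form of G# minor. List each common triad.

Triads in E minor (harmonic minor): Em (i), F#dim (ii°), Gaug (III+), Am (iv), B (V), C (VI), D#dim (vii°).
Triads in G# minor (natural minor): G#m (i), A#dim (ii°), B (III), C#m (iv), D#m (v), E (VI), F# (VII).
Shared triads with their functions: B (V in E minor, III in G# minor).

B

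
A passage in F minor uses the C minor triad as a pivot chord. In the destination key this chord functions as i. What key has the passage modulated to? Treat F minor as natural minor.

The numeral i denotes a minor triad on scale degree 1. With C on degree 1, the tonic of the new key is C.
Degree 1 carries a minor triad in minor keys, so the destination is C minor.
Check: the diatonic triads of C minor (natural minor) are Cm (i), Ddim (ii°), E♭ (III), Fm (iv), Gm (v), A♭ (VI), B♭ (VII) — C minor is indeed i.

C minor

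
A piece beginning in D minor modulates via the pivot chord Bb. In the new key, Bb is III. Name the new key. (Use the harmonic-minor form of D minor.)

G minor

The numeral III denotes a major triad on scale degree 3. With Bb on degree 3, the tonic of the new key is G.
Degree 3 carries a major triad in natural-minor keys, so the destination is G minor.
Check: the diatonic triads of G minor (natural minor) are Gm (i), Adim (ii°), Bb (III), Cm (iv), Dm (v), Eb (VI), F (VII) — Bb is indeed III.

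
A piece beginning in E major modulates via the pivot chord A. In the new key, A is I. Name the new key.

The numeral I denotes a major triad on scale degree 1. With A on degree 1, the tonic of the new key is A.
Degree 1 carries a major triad in major keys, so the destination is A major.
Check: the diatonic triads of A major are A (I), Bm (ii), C#m (iii), D (IV), E (V), F#m (vi), G#dim (vii°) — A is indeed I.

A major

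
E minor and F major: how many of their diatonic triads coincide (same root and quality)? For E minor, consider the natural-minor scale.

Diatonic triads of E minor (natural minor): Em (i), F#dim (ii°), G (III), Am (iv), Bm (v), C (VI), D (VII).
Diatonic triads of F major: F (I), Gm (ii), Am (iii), Bb (IV), C (V), Dm (vi), Edim (vii°).
Matching root and quality in both lists: Am, C.
That gives 2 common triads.

2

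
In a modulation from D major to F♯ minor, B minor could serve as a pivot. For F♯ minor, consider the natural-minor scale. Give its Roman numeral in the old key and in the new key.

The scale of D major is D E F♯ G A B C♯; B is degree 6, and the triad built there (B-D-F♯) is minor, so it is vi.
The scale of F♯ minor (natural minor) is F♯ G♯ A B C♯ D E; B is degree 4, and the triad built there (B-D-F♯) is minor, so it is iv.

vi in D major; iv in F♯ minor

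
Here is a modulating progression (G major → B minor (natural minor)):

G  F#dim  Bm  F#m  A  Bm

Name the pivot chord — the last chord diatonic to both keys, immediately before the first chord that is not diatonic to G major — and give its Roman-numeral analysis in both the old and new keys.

Bm — iii in G major, i in B minor

Chords diatonic to G major: G, Am, Bm, C, D, Em, F#dim.
Reading the progression, the first chord not in that set is F#m, so the modulation leaves G major there.
The chord immediately before F#m is Bm, which is diatonic to both keys: iii in G major and i in B minor.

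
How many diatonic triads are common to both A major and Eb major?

0

Diatonic triads of A major: A major (I), B minor (ii), C# minor (iii), D major (IV), E major (V), F# minor (vi), G# diminished (vii°).
Diatonic triads of Eb major: Eb major (I), F minor (ii), G minor (iii), Ab major (IV), Bb major (V), C minor (vi), D diminished (vii°).
No triad has the same root and quality in both keys.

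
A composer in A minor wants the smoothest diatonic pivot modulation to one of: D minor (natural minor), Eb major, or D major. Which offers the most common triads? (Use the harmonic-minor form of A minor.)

D minor

Triads of A minor (harmonic minor): Am (i), Bdim (ii°), Caug (III+), Dm (iv), E (V), F (VI), G#dim (vii°).
D minor (natural minor) shares 3: Am, Dm, F.
Eb major shares 0: none.
D major shares 0: none.
The most common triads (3) are shared with D minor.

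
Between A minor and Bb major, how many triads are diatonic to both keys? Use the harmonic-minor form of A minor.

2

Diatonic triads of A minor (harmonic minor): Am (i), Bdim (ii°), Caug (III+), Dm (iv), E (V), F (VI), G#dim (vii°).
Diatonic triads of Bb major: Bb (I), Cm (ii), Dm (iii), Eb (IV), F (V), Gm (vi), Adim (vii°).
Matching root and quality in both lists: Dm, F.
That gives 2 common triads.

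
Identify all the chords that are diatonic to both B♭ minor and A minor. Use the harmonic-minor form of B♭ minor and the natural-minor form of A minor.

Triads in B♭ minor (harmonic minor): B♭m (i), Cdim (ii°), D♭aug (III+), E♭m (iv), F (V), G♭ (VI), Adim (vii°).
Triads in A minor (natural minor): Am (i), Bdim (ii°), C (III), Dm (iv), Em (v), F (VI), G (VII).
Shared triads with their functions: F (V in B♭ minor, VI in A minor).

F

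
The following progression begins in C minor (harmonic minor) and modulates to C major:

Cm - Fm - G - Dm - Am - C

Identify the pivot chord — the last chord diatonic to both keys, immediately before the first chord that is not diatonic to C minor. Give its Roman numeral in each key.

Chords diatonic to C minor: Cm, Ddim, E♭aug, Fm, G, A♭, Bdim.
Reading the progression, the first chord not in that set is Dm, so the modulation leaves C minor there.
The chord immediately before Dm is G, which is diatonic to both keys: V in C minor and V in C major.

G — V in C minor, V in C major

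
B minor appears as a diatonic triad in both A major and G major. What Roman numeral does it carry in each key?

The scale of A major is A B C♯ D E F♯ G♯; B is degree 2, and the triad built there (B-D-F♯) is minor, so it is ii.
The scale of G major is G A B C D E F♯; B is degree 3, and the triad built there (B-D-F♯) is minor, so it is iii.

ii in A major; iii in G major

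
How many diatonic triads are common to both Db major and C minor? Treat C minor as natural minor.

2

Diatonic triads of Db major: Db major (I), Eb minor (ii), F minor (iii), Gb major (IV), Ab major (V), Bb minor (vi), C diminished (vii°).
Diatonic triads of C minor (natural minor): C minor (i), D diminished (ii°), Eb major (III), F minor (iv), G minor (v), Ab major (VI), Bb major (VII).
Matching root and quality in both lists: F minor, Ab major.
That gives 2 common triads.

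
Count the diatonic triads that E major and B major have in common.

Diatonic triads of E major: E (I), F♯m (ii), G♯m (iii), A (IV), B (V), C♯m (vi), D♯dim (vii°).
Diatonic triads of B major: B (I), C♯m (ii), D♯m (iii), E (IV), F♯ (V), G♯m (vi), A♯dim (vii°).
Matching root and quality in both lists: E, G♯m, B, C♯m.
That gives 4 common triads.

4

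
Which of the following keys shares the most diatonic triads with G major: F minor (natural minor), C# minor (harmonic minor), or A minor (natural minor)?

Triads of G major: G major (I), A minor (ii), B minor (iii), C major (IV), D major (V), E minor (vi), F# diminished (vii°).
F minor (natural minor) shares 0: none.
C# minor (harmonic minor) shares 0: none.
A minor (natural minor) shares 4: G, Am, C, Em.
The most common triads (4) are shared with A minor.

A minor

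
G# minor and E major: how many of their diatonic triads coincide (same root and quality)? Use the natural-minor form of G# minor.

Diatonic triads of G# minor (natural minor): G#m (i), A#dim (ii°), B (III), C#m (iv), D#m (v), E (VI), F# (VII).
Diatonic triads of E major: E (I), F#m (ii), G#m (iii), A (IV), B (V), C#m (vi), D#dim (vii°).
Matching root and quality in both lists: G#m, B, C#m, E.
That gives 4 common triads.

4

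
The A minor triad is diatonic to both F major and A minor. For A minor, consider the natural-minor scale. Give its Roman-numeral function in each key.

iii in F major; i in A minor

The scale of F major is F G A Bb C D E; A is degree 3, and the triad built there (A-C-E) is minor, so it is iii.
The scale of A minor (natural minor) is A B C D E F G; A is degree 1, and the triad built there (A-C-E) is minor, so it is i.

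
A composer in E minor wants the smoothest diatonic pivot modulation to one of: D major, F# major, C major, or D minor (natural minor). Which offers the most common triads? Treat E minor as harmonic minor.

Triads of E minor (harmonic minor): Em (i), F#dim (ii°), Gaug (III+), Am (iv), B (V), C (VI), D#dim (vii°).
D major shares 1: Em.
F# major shares 1: B.
C major shares 3: Em, Am, C.
D minor (natural minor) shares 2: Am, C.
The most common triads (3) are shared with C major.

C major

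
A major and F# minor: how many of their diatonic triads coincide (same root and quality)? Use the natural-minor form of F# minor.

7

Diatonic triads of A major: A (I), Bm (ii), C#m (iii), D (IV), E (V), F#m (vi), G#dim (vii°).
Diatonic triads of F# minor (natural minor): F#m (i), G#dim (ii°), A (III), Bm (iv), C#m (v), D (VI), E (VII).
Matching root and quality in both lists: A, Bm, C#m, D, E, F#m, G#dim.
That gives 7 common triads.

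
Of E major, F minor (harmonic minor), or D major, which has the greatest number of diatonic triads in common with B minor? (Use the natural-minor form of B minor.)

D major

Triads of B minor (natural minor): B minor (i), C# diminished (ii°), D major (III), E minor (iv), F# minor (v), G major (VI), A major (VII).
E major shares 2: F#m, A.
F minor (harmonic minor) shares 0: none.
D major shares 7: Bm, C#dim, D, Em, F#m, G, A.
The most common triads (7) are shared with D major.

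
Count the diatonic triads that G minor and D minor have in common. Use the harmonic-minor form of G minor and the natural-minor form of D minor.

1

Diatonic triads of G minor (harmonic minor): Gm (i), Adim (ii°), Bbaug (III+), Cm (iv), D (V), Eb (VI), F#dim (vii°).
Diatonic triads of D minor (natural minor): Dm (i), Edim (ii°), F (III), Gm (iv), Am (v), Bb (VI), C (VII).
Matching root and quality in both lists: Gm.
That gives 1 common triad.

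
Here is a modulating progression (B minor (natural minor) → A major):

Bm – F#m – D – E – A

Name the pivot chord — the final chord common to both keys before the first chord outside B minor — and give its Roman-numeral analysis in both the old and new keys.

D — III in B minor, IV in A major

Chords diatonic to B minor: Bm, C#dim, D, Em, F#m, G, A.
Reading the progression, the first chord not in that set is E, so the modulation leaves B minor there.
The chord immediately before E is D, which is diatonic to both keys: III in B minor and IV in A major.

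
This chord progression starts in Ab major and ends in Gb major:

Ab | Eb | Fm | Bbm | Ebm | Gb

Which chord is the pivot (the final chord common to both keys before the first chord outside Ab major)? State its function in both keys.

Bbm — ii in Ab major, iii in Gb major

Chords diatonic to Ab major: Ab, Bbm, Cm, Db, Eb, Fm, Gdim.
Reading the progression, the first chord not in that set is Ebm, so the modulation leaves Ab major there.
The chord immediately before Ebm is Bbm, which is diatonic to both keys: ii in Ab major and iii in Gb major.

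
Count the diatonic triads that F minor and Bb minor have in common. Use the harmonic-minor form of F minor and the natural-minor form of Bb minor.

Diatonic triads of F minor (harmonic minor): Fm (i), Gdim (ii°), Abaug (III+), Bbm (iv), C (V), Db (VI), Edim (vii°).
Diatonic triads of Bb minor (natural minor): Bbm (i), Cdim (ii°), Db (III), Ebm (iv), Fm (v), Gb (VI), Ab (VII).
Matching root and quality in both lists: Fm, Bbm, Db.
That gives 3 common triads.

3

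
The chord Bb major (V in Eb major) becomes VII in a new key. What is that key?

C minor

The numeral VII denotes a major triad on scale degree 7. With Bb on degree 7, the tonic of the new key is C.
Degree 7 carries a major triad in natural-minor keys, so the destination is C minor.
Check: the diatonic triads of C minor (natural minor) are Cm (i), Ddim (ii°), Eb (III), Fm (iv), Gm (v), Ab (VI), Bb (VII) — Bb major is indeed VII.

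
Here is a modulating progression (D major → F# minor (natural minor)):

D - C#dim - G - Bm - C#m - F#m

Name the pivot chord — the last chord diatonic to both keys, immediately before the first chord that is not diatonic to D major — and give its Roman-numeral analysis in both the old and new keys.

Bm — vi in D major, iv in F# minor

Chords diatonic to D major: D, Em, F#m, G, A, Bm, C#dim.
Reading the progression, the first chord not in that set is C#m, so the modulation leaves D major there.
The chord immediately before C#m is Bm, which is diatonic to both keys: vi in D major and iv in F# minor.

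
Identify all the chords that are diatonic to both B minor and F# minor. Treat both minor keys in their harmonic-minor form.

Bm

Triads in B minor (harmonic minor): Bm (i), C#dim (ii°), Daug (III+), Em (iv), F# (V), G (VI), A#dim (vii°).
Triads in F# minor (harmonic minor): F#m (i), G#dim (ii°), Aaug (III+), Bm (iv), C# (V), D (VI), E#dim (vii°).
Shared triads with their functions: Bm (i in B minor, iv in F# minor).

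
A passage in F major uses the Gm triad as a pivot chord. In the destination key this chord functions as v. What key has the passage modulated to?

C minor

The numeral v denotes a minor triad on scale degree 5. With G on degree 5, the tonic of the new key is C.
Degree 5 carries a minor triad in natural-minor keys, so the destination is C minor.
Check: the diatonic triads of C minor (natural minor) are Cm (i), Ddim (ii°), Eb (III), Fm (iv), Gm (v), Ab (VI), Bb (VII) — Gm is indeed v.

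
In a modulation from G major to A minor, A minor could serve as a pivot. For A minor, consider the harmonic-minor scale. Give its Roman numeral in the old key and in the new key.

ii in G major; i in A minor

The scale of G major is G A B C D E F♯; A is degree 2, and the triad built there (A-C-E) is minor, so it is ii.
The scale of A minor (harmonic minor) is A B C D E F G♯; A is degree 1, and the triad built there (A-C-E) is minor, so it is i.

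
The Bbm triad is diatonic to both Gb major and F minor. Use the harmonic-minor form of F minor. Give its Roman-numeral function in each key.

iii in Gb major; iv in F minor

The scale of Gb major is Gb Ab Bb Cb Db Eb F; Bb is degree 3, and the triad built there (Bb-Db-F) is minor, so it is iii.
The scale of F minor (harmonic minor) is F G Ab Bb C Db E; Bb is degree 4, and the triad built there (Bb-Db-F) is minor, so it is iv.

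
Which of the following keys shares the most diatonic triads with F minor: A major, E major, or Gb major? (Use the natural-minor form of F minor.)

Triads of F minor (natural minor): F minor (i), G diminished (ii°), Ab major (III), Bb minor (iv), C minor (v), Db major (VI), Eb major (VII).
A major shares 0: none.
E major shares 0: none.
Gb major shares 2: Bbm, Db.
The most common triads (2) are shared with Gb major.

Gb major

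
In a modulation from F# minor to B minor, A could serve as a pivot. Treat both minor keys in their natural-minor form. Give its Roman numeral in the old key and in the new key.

III in F# minor; VII in B minor

The scale of F# minor (natural minor) is F# G# A B C# D E; A is degree 3, and the triad built there (A-C#-E) is major, so it is III.
The scale of B minor (natural minor) is B C# D E F# G A; A is degree 7, and the triad built there (A-C#-E) is major, so it is VII.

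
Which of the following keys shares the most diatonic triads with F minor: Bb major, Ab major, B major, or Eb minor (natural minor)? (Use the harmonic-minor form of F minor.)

Ab major

Triads of F minor (harmonic minor): Fm (i), Gdim (ii°), Abaug (III+), Bbm (iv), C (V), Db (VI), Edim (vii°).
Bb major shares 0: none.
Ab major shares 4: Fm, Gdim, Bbm, Db.
B major shares 0: none.
Eb minor (natural minor) shares 2: Bbm, Db.
The most common triads (4) are shared with Ab major.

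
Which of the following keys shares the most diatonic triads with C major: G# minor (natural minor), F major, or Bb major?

Triads of C major: C (I), Dm (ii), Em (iii), F (IV), G (V), Am (vi), Bdim (vii°).
G# minor (natural minor) shares 0: none.
F major shares 4: C, Dm, F, Am.
Bb major shares 2: Dm, F.
The most common triads (4) are shared with F major.

F major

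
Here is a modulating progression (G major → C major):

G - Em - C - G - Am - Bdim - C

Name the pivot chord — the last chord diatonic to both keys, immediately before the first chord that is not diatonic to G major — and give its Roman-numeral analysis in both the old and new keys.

Am — ii in G major, vi in C major

Chords diatonic to G major: G, Am, Bm, C, D, Em, F#dim.
Reading the progression, the first chord not in that set is Bdim, so the modulation leaves G major there.
The chord immediately before Bdim is Am, which is diatonic to both keys: ii in G major and vi in C major.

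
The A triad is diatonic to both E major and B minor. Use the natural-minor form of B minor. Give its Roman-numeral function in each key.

IV in E major; VII in B minor

The scale of E major is E F# G# A B C# D#; A is degree 4, and the triad built there (A-C#-E) is major, so it is IV.
The scale of B minor (natural minor) is B C# D E F# G A; A is degree 7, and the triad built there (A-C#-E) is major, so it is VII.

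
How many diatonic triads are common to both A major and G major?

2

Diatonic triads of A major: A (I), Bm (ii), C#m (iii), D (IV), E (V), F#m (vi), G#dim (vii°).
Diatonic triads of G major: G (I), Am (ii), Bm (iii), C (IV), D (V), Em (vi), F#dim (vii°).
Matching root and quality in both lists: Bm, D.
That gives 2 common triads.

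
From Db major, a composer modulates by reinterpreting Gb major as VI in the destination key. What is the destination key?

The numeral VI denotes a major triad on scale degree 6. With Gb on degree 6, the tonic of the new key is Bb.
Degree 6 carries a major triad in minor keys, so the destination is Bb minor.
Check: the diatonic triads of Bb minor (natural minor) are Bbm (i), Cdim (ii°), Db (III), Ebm (iv), Fm (v), Gb (VI), Ab (VII) — Gb major is indeed VI.

Bb minor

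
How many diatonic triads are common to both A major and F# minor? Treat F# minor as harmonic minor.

4

Diatonic triads of A major: A major (I), B minor (ii), C# minor (iii), D major (IV), E major (V), F# minor (vi), G# diminished (vii°).
Diatonic triads of F# minor (harmonic minor): F# minor (i), G# diminished (ii°), A augmented (III+), B minor (iv), C# major (V), D major (VI), E# diminished (vii°).
Matching root and quality in both lists: B minor, D major, F# minor, G# diminished.
That gives 4 common triads.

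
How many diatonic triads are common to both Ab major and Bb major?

Diatonic triads of Ab major: Ab (I), Bbm (ii), Cm (iii), Db (IV), Eb (V), Fm (vi), Gdim (vii°).
Diatonic triads of Bb major: Bb (I), Cm (ii), Dm (iii), Eb (IV), F (V), Gm (vi), Adim (vii°).
Matching root and quality in both lists: Cm, Eb.
That gives 2 common triads.

2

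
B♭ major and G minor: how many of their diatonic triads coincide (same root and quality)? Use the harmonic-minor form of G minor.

Diatonic triads of B♭ major: B♭ (I), Cm (ii), Dm (iii), E♭ (IV), F (V), Gm (vi), Adim (vii°).
Diatonic triads of G minor (harmonic minor): Gm (i), Adim (ii°), B♭aug (III+), Cm (iv), D (V), E♭ (VI), F♯dim (vii°).
Matching root and quality in both lists: Cm, E♭, Gm, Adim.
That gives 4 common triads.

4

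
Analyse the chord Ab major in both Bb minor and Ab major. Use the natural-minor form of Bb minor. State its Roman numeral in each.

VII in Bb minor; I in Ab major

The scale of Bb minor (natural minor) is Bb C Db Eb F Gb Ab; Ab is degree 7, and the triad built there (Ab-C-Eb) is major, so it is VII.
The scale of Ab major is Ab Bb C Db Eb F G; Ab is degree 1, and the triad built there (Ab-C-Eb) is major, so it is I.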